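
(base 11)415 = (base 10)500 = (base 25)k0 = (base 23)lh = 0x1f4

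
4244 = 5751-1507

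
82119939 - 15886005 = 66233934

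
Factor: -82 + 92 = 2^1*5^1 = 10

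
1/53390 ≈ 0.0000187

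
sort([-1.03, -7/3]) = [-7/3, -1.03]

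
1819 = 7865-6046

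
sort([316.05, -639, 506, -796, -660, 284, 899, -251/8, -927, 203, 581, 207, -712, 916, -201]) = [-927, -796, -712, -660, -639, -201, -251/8, 203, 207, 284, 316.05, 506, 581, 899, 916]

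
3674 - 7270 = -3596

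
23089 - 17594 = 5495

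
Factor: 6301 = 6301^1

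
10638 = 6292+4346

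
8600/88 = 97 + 8/11 ≈ 97.73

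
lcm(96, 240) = 480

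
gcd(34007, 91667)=31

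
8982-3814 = 5168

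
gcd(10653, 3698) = 1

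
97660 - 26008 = 71652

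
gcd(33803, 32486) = 439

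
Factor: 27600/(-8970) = -1 * 2^3 * 5^1 * 13^(-1) = -40/13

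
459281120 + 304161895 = 763443015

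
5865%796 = 293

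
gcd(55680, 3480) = 3480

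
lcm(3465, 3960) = 27720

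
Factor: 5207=41^1*127^1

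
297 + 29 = 326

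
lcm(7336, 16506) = 66024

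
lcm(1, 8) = 8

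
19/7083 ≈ 0.00268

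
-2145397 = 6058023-8203420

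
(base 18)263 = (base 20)1hj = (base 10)759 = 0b1011110111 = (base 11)630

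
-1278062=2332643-3610705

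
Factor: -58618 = -1*2^1*7^1*53^1*79^1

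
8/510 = 4/255 ≈ 0.0157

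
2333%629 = 446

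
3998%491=70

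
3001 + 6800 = 9801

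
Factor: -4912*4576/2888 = -1*2^6*11^1*13^1*19^(-2)*307^1 = -2809664/361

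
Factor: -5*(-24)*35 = 2^3*3^1*5^2*7^1 = 4200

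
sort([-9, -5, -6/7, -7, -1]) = [-9, -7, -5, -1, -6/7]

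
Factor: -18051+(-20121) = -1*2^2*3^1*3181^1 = -38172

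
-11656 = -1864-9792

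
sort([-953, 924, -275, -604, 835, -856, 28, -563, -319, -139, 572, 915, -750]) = [-953, -856, -750, -604, -563, -319, -275, -139, 28, 572, 835, 915, 924]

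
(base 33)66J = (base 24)BH7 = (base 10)6751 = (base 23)CHC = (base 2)1101001011111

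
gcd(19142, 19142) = 19142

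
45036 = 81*556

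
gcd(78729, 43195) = 163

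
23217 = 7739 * 3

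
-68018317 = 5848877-73867194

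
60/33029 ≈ 0.00182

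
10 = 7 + 3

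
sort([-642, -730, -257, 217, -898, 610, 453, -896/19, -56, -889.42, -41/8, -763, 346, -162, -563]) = [-898, -889.42, -763, -730, -642, -563, -257, -162, -56, -896/19, -41/8, 217, 346, 453, 610]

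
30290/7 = 4327 + 1/7 ≈ 4327.14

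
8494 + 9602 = 18096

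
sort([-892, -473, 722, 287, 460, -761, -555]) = [-892, -761, -555, -473, 287, 460, 722]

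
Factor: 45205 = 5^1 * 9041^1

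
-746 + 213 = -533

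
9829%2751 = 1576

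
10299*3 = 30897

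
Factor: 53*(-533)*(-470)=2^1*5^1*13^1*41^1*47^1*53^1=13277030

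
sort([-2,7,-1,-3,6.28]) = [-3,-2,-1,6.28,7]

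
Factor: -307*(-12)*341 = 2^2*3^1*11^1*31^1*307^1 = 1256244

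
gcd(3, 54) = 3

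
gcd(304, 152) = 152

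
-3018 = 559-3577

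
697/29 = 24 + 1/29 ≈ 24.03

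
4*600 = 2400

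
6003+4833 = 10836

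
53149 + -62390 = -9241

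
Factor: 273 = 3^1 * 7^1 * 13^1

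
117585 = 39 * 3015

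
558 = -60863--61421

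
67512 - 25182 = 42330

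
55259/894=61 + 725/894 ≈ 61.81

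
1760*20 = 35200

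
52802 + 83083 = 135885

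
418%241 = 177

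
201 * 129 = 25929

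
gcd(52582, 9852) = 2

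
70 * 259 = 18130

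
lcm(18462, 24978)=424626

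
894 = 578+316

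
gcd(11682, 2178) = 198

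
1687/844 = 1+843/844≈2.00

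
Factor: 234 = 2^1*3^2*13^1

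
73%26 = 21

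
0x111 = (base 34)81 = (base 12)1a9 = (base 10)273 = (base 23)bk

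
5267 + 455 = 5722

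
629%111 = 74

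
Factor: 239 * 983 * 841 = 29^2 * 239^1 * 983^1 = 197582017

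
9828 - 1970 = 7858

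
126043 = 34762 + 91281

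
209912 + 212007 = 421919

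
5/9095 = 1/1819 ≈ 0.000550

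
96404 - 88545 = 7859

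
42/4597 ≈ 0.00914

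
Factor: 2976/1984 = 2^(-1) * 3^1 = 3/2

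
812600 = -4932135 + 5744735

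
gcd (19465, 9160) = 1145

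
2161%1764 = 397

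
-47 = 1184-1231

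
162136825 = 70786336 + 91350489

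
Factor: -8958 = -1 * 2^1 * 3^1 * 1493^1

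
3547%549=253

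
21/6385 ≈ 0.00329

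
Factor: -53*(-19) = 19^1*53^1 = 1007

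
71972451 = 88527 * 813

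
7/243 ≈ 0.0288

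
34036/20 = 1701 + 4/5 = 1701.80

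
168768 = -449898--618666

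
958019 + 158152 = 1116171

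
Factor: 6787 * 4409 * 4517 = 11^1 * 617^1 * 4409^1 * 4517^1 = 135166179511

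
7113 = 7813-700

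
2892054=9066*319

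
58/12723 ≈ 0.00456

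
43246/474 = 91+56/237 ≈ 91.24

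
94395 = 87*1085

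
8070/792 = 10 + 25/132 ≈ 10.19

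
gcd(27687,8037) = 3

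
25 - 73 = -48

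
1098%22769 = 1098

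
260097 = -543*(-479) 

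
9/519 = 3/173 ≈ 0.0173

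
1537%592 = 353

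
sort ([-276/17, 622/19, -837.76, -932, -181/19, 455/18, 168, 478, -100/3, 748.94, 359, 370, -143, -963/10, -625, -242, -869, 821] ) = [-932, -869, -837.76, -625, -242, -143, -963/10, -100/3, -276/17, -181/19, 455/18, 622/19, 168, 359, 370, 478, 748.94, 821] 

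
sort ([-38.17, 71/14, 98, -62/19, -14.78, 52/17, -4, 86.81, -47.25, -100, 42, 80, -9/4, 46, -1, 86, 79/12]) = [-100, -47.25, -38.17, -14.78, -4, -62/19, -9/4, -1, 52/17, 71/14, 79/12, 42, 46, 80, 86, 86.81, 98]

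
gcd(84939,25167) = 3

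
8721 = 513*17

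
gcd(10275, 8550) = 75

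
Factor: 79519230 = 2^1*3^2*5^1*7^1*113^1*1117^1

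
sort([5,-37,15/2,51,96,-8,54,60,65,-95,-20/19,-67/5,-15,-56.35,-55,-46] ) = [-95,-56.35,-55,-46,-37,-15,-67/5,-8,-20/19,5,15/2,51,54,60,65,96] 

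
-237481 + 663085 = 425604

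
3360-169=3191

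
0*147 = 0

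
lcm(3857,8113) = 235277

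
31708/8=3963 + 1/2=3963.50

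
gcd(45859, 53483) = 1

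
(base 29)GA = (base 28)GQ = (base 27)HF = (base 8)732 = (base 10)474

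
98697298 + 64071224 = 162768522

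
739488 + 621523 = 1361011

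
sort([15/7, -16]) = [-16, 15/7]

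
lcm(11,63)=693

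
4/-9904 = -1/2476 ≈ -0.000404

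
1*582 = 582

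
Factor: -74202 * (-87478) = 2^2 * 3^1 * 83^1 * 149^1 * 191^1 * 229^1 = 6491042556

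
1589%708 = 173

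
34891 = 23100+11791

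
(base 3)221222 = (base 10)701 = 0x2bd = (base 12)4a5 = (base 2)1010111101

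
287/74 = 3 + 65/74 ≈ 3.88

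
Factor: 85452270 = 2^1*3^1*5^1*29^1*98221^1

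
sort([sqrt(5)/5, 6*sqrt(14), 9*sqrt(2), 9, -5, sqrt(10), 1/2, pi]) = [-5, sqrt(5)/5, 1/2, pi, sqrt(10), 9, 9*sqrt(2), 6*sqrt(14)]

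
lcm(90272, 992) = 90272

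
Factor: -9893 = -1*13^1*761^1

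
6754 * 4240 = 28636960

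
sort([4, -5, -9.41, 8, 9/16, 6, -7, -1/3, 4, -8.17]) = [-9.41, -8.17, -7, -5, -1/3, 9/16, 4, 4, 6, 8]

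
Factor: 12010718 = 2^1 * 37^1 * 101^1 * 1607^1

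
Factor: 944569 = 661^1 * 1429^1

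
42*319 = 13398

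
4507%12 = 7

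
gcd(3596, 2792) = 4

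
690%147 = 102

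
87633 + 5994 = 93627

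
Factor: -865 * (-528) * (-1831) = -1 * 2^4 * 3^1 * 5^1 * 11^1 * 173^1 * 1831^1 = -836254320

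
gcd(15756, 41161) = 1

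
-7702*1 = -7702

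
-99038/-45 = 2200 + 38/45 ≈ 2200.84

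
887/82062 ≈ 0.0108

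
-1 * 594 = -594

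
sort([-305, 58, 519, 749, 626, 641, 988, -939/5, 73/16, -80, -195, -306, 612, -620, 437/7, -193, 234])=[-620, -306, -305, -195, -193, -939/5, -80, 73/16, 58, 437/7, 234, 519, 612, 626, 641, 749, 988]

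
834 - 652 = 182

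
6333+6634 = 12967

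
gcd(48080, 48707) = 1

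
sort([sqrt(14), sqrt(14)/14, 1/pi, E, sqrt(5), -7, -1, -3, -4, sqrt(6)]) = [-7, -4, -3, -1, sqrt(14)/14, 1/pi, sqrt(5), sqrt(6), E, sqrt(14)]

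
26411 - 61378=-34967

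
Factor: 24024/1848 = 13^1 = 13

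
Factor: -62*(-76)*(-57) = -1*2^3*3^1*19^2*31^1 = -268584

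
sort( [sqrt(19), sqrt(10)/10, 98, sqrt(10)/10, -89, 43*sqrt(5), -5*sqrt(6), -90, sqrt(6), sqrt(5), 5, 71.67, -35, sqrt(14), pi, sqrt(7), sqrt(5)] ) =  [-90, -89, -35, -5*sqrt(6), sqrt(10)/10, sqrt(10)/10, sqrt(5), sqrt(5), sqrt(6), sqrt(7), pi, sqrt(14), sqrt(19), 5, 71.67, 43*sqrt(5), 98] 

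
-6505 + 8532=2027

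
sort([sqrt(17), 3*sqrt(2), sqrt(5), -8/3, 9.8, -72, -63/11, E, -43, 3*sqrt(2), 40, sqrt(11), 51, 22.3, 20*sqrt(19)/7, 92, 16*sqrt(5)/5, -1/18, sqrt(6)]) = [-72, -43, -63/11, -8/3, -1/18, sqrt(5), sqrt(6), E, sqrt(11), sqrt(17), 3*sqrt(2), 3*sqrt(2), 16*sqrt(5)/5, 9.8, 20*sqrt(19)/7, 22.3, 40, 51, 92]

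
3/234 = 1/78 ≈ 0.0128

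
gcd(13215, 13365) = 15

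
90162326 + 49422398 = 139584724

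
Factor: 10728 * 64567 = 2^3 * 3^2 * 149^1 * 64567^1 = 692674776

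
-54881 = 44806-99687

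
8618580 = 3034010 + 5584570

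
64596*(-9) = -581364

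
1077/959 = 1 + 118/959 ≈ 1.12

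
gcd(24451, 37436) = 49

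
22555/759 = 29 + 544/759 ≈ 29.72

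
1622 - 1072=550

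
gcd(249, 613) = 1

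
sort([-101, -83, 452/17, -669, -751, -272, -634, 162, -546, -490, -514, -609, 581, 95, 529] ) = [-751, -669, -634, -609, -546, -514, -490, -272, -101, -83, 452/17, 95, 162, 529, 581] 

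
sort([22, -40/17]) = [-40/17, 22]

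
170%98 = 72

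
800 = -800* (-1)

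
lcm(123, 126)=5166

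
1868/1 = 1868 = 1868.00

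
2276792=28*81314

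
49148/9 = 5460+8/9 ≈ 5460.89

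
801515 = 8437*95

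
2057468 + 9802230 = 11859698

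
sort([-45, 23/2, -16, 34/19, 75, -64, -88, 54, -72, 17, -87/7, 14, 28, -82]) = [-88, -82, -72, -64, -45, -16, -87/7, 34/19, 23/2, 14, 17, 28, 54, 75]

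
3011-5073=-2062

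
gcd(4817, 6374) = 1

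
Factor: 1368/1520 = 2^(-1)*3^2*5^(-1) = 9/10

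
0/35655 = 0 = 0.00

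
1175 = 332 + 843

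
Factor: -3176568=-1 * 2^3 * 3^2 * 44119^1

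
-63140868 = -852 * 74109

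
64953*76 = 4936428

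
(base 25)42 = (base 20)52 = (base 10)102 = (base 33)33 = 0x66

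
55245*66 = 3646170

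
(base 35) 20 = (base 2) 1000110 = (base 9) 77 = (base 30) 2a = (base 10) 70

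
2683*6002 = 16103366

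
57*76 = 4332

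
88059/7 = 12579+6/7 ≈ 12579.86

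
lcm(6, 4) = 12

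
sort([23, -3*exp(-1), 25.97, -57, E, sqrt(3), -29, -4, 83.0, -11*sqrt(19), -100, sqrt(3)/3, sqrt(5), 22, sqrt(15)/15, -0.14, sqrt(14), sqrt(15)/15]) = [-100, -57, -11*sqrt(19), -29, -4, -3*exp(-1), -0.14, sqrt(15)/15, sqrt(15)/15, sqrt(3)/3, sqrt(3), sqrt(5), E, sqrt(14), 22, 23, 25.97, 83.0]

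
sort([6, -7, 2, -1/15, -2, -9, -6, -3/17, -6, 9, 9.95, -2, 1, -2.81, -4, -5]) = [-9, -7, -6, -6, -5, -4, -2.81, -2, -2, -3/17, -1/15, 1, 2, 6, 9, 9.95]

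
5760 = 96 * 60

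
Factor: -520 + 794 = 2^1*137^1 = 274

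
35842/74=484+13/37 ≈ 484.35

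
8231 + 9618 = 17849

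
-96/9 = -10 - 2/3 ≈ -10.67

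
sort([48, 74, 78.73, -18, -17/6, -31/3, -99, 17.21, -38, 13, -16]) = [-99, -38, -18, -16, -31/3, -17/6, 13, 17.21, 48, 74, 78.73]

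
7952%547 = 294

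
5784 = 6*964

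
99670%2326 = 1978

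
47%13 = 8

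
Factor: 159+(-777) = -1*2^1*3^1*103^1 = -618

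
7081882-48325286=-41243404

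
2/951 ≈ 0.00210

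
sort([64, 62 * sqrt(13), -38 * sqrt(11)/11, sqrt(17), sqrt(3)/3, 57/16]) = [-38 * sqrt(11)/11, sqrt(3)/3, 57/16, sqrt(17), 64, 62 * sqrt(13)]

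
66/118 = 33/59 ≈ 0.559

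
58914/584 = 100 + 257/292 ≈ 100.88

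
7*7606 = 53242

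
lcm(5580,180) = 5580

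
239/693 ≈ 0.345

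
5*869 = 4345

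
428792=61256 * 7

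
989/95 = 10 + 39/95 ≈ 10.41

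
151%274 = 151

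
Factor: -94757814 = -1 * 2^1 * 3^2 * 37^1 * 79^1 * 1801^1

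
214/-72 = -2 - 35/36 ≈ -2.97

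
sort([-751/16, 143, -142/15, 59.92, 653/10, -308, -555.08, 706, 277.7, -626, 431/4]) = [-626, -555.08, -308, -751/16, -142/15, 59.92, 653/10, 431/4, 143, 277.7, 706]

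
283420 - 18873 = 264547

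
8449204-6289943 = 2159261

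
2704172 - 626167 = 2078005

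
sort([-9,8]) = [-9,8]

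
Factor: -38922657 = -1*3^1*1097^1*11827^1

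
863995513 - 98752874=765242639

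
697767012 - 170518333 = 527248679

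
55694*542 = 30186148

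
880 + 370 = 1250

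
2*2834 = 5668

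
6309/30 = 210 + 3/10 = 210.30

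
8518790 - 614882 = 7903908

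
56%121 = 56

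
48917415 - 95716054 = -46798639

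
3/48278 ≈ 0.0000621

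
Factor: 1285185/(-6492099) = -1*5^1*11^1*67^(-1)*7789^1*32299^(-1) = -428395/2164033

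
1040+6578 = 7618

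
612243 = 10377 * 59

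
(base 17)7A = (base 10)129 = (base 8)201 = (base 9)153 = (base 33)3U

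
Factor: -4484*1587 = -1*2^2*3^1*19^1*23^2*59^1 = -7116108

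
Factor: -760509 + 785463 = 2^1 * 3^1 * 4159^1 = 24954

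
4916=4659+257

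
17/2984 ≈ 0.00570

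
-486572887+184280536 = -302292351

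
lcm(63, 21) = 63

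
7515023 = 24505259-16990236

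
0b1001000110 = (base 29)k2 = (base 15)28c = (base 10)582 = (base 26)ma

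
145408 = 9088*16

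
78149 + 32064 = 110213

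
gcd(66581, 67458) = 1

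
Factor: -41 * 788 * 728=-1 * 2^5 * 7^1 * 13^1 * 41^1 * 197^1=-23520224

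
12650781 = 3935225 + 8715556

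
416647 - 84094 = 332553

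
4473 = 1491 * 3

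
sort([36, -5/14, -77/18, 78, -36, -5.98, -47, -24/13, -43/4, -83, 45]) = [-83, -47, -36, -43/4, -5.98, -77/18, -24/13, -5/14, 36, 45, 78]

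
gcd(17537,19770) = 1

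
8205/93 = 88 + 7/31 ≈ 88.23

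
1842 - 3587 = -1745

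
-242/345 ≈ -0.701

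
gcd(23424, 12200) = 488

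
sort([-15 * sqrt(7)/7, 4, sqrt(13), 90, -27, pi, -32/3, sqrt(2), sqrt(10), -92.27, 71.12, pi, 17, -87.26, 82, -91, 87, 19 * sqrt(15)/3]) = [-92.27, -91, -87.26, -27, -32/3, -15 * sqrt(7)/7, sqrt(2), pi, pi, sqrt(10), sqrt(13), 4, 17, 19 * sqrt(15)/3, 71.12, 82, 87, 90]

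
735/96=245/32 ≈ 7.66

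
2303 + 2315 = 4618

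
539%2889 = 539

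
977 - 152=825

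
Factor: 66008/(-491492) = -1 * 2^1 * 19^(-1) * 29^(-1) * 37^1 = -74/551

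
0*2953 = 0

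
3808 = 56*68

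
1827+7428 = 9255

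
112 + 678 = 790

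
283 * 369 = 104427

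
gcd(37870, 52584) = 14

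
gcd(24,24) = 24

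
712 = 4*178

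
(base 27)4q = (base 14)98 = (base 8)206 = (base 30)4e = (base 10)134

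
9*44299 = 398691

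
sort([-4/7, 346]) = [-4/7, 346]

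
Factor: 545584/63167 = 2^4*61^1*113^(-1) = 976/113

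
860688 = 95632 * 9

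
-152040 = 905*(-168)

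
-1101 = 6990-8091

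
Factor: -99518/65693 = -1*2^1*17^1*179^(-1)*367^(-1)*2927^1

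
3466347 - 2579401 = 886946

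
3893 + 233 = 4126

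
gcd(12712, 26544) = 56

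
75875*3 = 227625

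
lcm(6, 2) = 6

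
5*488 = 2440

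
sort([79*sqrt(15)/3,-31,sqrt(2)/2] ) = [-31,sqrt(2)/2,79*sqrt(15)/3] 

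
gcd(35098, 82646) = 2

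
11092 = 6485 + 4607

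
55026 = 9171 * 6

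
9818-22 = 9796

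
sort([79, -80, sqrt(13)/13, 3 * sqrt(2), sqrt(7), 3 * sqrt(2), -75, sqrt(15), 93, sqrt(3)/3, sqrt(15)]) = [-80, -75, sqrt(13)/13, sqrt(3)/3, sqrt(7), sqrt(15), sqrt(15), 3 * sqrt(2), 3 * sqrt(2), 79, 93]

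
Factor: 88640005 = 5^1 * 31^1 * 571871^1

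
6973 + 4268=11241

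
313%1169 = 313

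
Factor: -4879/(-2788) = 2^(-2)*7^1 = 7/4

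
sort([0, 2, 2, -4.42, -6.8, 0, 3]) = [-6.8, -4.42, 0, 0, 2, 2, 3]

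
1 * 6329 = 6329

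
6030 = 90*67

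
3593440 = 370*9712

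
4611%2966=1645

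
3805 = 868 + 2937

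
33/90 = 11/30 ≈ 0.367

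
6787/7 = 969 + 4/7 ≈ 969.57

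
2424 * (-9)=-21816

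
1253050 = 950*1319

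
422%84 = 2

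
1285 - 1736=-451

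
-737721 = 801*(-921)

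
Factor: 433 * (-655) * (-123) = 3^1 * 5^1 * 41^1 * 131^1 * 433^1 = 34884645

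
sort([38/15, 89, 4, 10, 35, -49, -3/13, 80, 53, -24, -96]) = [-96, -49, -24, -3/13, 38/15, 4, 10, 35, 53, 80, 89]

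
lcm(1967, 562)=3934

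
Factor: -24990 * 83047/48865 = -1 * 2^1 * 3^1 * 7^2 * 17^1 * 29^(-1) * 337^(-1) * 83047^1 = -415068906/9773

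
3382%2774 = 608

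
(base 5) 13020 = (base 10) 1010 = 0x3f2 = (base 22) 21k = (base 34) to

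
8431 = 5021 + 3410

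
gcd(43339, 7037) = 1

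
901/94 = 9 + 55/94≈9.59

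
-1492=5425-6917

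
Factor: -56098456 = -1 * 2^3 * 73^1 * 96059^1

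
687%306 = 75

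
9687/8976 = 1 + 237/2992 ≈ 1.08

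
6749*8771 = 59195479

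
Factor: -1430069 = -1 * 47^1 * 30427^1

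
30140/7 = 4305 + 5/7 ≈ 4305.71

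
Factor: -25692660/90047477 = -1*2^2*3^3*5^1*7^2*13^(-1)*53^(-1)*971^1*130693^(-1)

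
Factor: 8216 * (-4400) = -1 * 2^7 * 5^2 * 11^1 * 13^1 * 79^1 = -36150400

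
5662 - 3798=1864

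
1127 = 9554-8427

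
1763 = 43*41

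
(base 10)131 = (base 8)203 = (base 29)4f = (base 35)3q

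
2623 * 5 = 13115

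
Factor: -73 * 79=-1 * 73^1 * 79^1=-5767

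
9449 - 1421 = 8028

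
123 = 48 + 75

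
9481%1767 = 646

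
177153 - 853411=-676258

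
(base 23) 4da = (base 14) c53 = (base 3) 10022211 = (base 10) 2425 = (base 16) 979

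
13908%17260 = 13908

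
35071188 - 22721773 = 12349415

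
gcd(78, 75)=3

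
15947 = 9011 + 6936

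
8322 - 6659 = 1663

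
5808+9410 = 15218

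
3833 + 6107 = 9940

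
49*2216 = 108584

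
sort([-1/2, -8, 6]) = [-8, -1/2, 6]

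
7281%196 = 29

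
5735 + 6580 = 12315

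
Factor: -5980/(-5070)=2^1*3^(-1)*13^(-1)*23^1=46/39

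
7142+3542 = 10684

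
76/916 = 19/229 ≈ 0.0830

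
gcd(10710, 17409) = 21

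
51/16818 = 17/5606 ≈ 0.00303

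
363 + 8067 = 8430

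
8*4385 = 35080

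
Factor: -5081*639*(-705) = 3^3*5^1*47^1*71^1*5081^1 = 2288965095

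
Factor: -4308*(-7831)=2^2*3^1*41^1*191^1*359^1=33735948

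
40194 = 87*462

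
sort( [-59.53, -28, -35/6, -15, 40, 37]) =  [-59.53, -28, -15, -35/6, 37, 40]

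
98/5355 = 14/765 ≈ 0.0183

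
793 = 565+228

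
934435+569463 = 1503898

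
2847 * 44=125268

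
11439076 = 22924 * 499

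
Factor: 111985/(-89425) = -1 * 5^(-1) * 7^(-2) * 73^(-1) * 22397^1 = -22397/17885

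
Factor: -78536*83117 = -1*2^3*9817^1*83117^1 = -6527676712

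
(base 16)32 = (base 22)26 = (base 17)2g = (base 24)22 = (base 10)50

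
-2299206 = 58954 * (-39)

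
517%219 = 79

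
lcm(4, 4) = 4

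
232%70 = 22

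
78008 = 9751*8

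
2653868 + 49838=2703706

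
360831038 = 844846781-484015743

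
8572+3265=11837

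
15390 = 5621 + 9769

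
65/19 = 3 + 8/19 ≈ 3.42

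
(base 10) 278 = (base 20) di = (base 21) d5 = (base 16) 116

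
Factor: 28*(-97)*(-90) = 2^3*3^2*5^1*7^1*97^1 = 244440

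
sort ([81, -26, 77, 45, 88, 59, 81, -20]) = [-26, -20, 45, 59, 77, 81, 81, 88]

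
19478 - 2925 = 16553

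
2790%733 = 591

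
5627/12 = 468 + 11/12 ≈ 468.92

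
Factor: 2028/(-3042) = -1 * 2^1 * 3^(-1) = -2/3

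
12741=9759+2982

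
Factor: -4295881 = -1*19^1*226099^1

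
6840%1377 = 1332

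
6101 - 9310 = -3209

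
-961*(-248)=238328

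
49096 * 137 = 6726152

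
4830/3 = 1610 = 1610.00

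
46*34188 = 1572648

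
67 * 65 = 4355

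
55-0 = 55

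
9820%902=800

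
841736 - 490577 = 351159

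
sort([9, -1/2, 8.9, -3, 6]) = [-3, -1/2, 6, 8.9, 9]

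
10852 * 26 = 282152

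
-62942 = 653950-716892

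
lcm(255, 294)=24990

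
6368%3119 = 130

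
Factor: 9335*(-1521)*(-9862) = 2^1*3^2*5^1*13^2*1867^1*4931^1 = 140025952170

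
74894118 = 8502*8809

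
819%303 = 213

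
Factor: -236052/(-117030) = 2^1*3^1*5^(-1)*47^(-1)*79^1 = 474/235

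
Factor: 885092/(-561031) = -1*2^2*13^1*37^(-1)*59^(-1)*257^(-1)*17021^1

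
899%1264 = 899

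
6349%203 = 56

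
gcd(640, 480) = 160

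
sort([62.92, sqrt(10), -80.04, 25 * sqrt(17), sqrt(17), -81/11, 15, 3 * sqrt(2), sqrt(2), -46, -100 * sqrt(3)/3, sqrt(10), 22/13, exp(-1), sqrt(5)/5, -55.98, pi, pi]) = [-80.04, -100 * sqrt(3)/3, -55.98, -46, -81/11, exp(-1), sqrt(5)/5, sqrt(2), 22/13, pi, pi, sqrt(10), sqrt(10), sqrt(17), 3 * sqrt(2), 15, 62.92, 25 * sqrt(17)]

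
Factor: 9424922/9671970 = 3^(-1) * 5^(-1) * 7^(-1) * 11^(-1) * 13^1 * 53^(-1) * 79^(-1) * 89^1 * 4073^1 = 4712461/4835985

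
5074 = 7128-2054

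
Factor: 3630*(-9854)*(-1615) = 2^2*3^1*5^2*11^2*13^1*17^1*19^1*379^1 = 57768582300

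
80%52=28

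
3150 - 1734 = 1416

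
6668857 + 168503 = 6837360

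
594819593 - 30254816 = 564564777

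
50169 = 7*7167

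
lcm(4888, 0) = 0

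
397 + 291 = 688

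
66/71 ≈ 0.930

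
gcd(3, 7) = 1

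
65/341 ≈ 0.191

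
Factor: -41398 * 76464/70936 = -1 * 2^2 * 3^4 * 7^1 * 59^1 * 2957^1 * 8867^(-1) = -395682084/8867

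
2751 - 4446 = -1695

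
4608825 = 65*70905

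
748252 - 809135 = -60883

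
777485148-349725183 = 427759965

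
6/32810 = 3/16405 ≈ 0.000183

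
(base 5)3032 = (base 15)1b2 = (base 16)188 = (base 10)392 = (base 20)jc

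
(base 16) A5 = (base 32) 55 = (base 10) 165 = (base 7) 324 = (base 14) BB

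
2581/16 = 161 + 5/16 ≈ 161.31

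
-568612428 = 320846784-889459212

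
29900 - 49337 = -19437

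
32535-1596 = 30939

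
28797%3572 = 221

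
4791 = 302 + 4489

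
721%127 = 86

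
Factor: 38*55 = 2^1*5^1*11^1*19^1 = 2090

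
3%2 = 1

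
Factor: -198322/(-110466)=3^(-2)*19^(-1)*307^1=307/171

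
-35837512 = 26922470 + -62759982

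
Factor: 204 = 2^2 * 3^1 * 17^1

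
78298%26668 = 24962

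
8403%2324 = 1431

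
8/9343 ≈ 0.000856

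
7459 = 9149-1690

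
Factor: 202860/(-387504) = -1*2^(-2)*3^(-2)*5^1*7^2*13^(-1) = -245/468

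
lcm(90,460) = 4140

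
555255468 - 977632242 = -422376774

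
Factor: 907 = 907^1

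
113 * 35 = 3955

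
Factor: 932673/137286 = 2^(-1) * 3^(-1) * 7^1 * 23^1 * 29^(-1) * 263^(-1) * 1931^1 = 310891/45762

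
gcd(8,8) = 8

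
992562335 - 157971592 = 834590743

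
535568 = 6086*88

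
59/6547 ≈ 0.00901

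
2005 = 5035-3030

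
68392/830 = 412/5 = 82.40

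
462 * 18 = 8316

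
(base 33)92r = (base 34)8j0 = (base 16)26a6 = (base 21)1193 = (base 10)9894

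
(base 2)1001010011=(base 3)211001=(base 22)151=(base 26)mn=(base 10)595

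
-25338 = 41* (-618) 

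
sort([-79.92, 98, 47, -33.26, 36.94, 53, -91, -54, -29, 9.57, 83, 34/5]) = [-91, -79.92, -54, -33.26, -29, 34/5, 9.57, 36.94, 47, 53, 83, 98]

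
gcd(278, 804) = 2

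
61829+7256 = 69085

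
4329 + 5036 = 9365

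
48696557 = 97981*497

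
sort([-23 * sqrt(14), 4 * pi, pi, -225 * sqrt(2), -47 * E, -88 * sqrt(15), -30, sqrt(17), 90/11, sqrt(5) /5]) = [-88 * sqrt(15), -225 * sqrt(2), -47 * E, -23 * sqrt(14), -30, sqrt(5) /5, pi, sqrt(17), 90/11, 4 * pi]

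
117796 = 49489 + 68307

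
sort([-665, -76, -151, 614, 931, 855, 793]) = [-665, -151, -76, 614, 793, 855, 931]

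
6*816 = 4896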